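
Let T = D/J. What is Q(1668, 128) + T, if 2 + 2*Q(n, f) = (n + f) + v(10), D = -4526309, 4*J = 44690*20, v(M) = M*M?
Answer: 207080841/223450 ≈ 926.74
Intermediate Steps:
v(M) = M²
J = 223450 (J = (44690*20)/4 = (¼)*893800 = 223450)
Q(n, f) = 49 + f/2 + n/2 (Q(n, f) = -1 + ((n + f) + 10²)/2 = -1 + ((f + n) + 100)/2 = -1 + (100 + f + n)/2 = -1 + (50 + f/2 + n/2) = 49 + f/2 + n/2)
T = -4526309/223450 ≈ -20.256
Q(1668, 128) + T = (49 + (½)*128 + (½)*1668) - 4526309/223450 = (49 + 64 + 834) - 4526309/223450 = 947 - 4526309/223450 = 207080841/223450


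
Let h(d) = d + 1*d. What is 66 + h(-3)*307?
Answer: -1776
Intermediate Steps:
h(d) = 2*d (h(d) = d + d = 2*d)
66 + h(-3)*307 = 66 + (2*(-3))*307 = 66 - 6*307 = 66 - 1842 = -1776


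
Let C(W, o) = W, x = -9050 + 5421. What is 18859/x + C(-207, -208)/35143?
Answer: -663513040/127533947 ≈ -5.2026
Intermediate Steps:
x = -3629
18859/x + C(-207, -208)/35143 = 18859/(-3629) - 207/35143 = 18859*(-1/3629) - 207*1/35143 = -18859/3629 - 207/35143 = -663513040/127533947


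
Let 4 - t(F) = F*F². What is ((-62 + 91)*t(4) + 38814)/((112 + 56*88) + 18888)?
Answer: 6179/3988 ≈ 1.5494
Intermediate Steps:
t(F) = 4 - F³ (t(F) = 4 - F*F² = 4 - F³)
((-62 + 91)*t(4) + 38814)/((112 + 56*88) + 18888) = ((-62 + 91)*(4 - 1*4³) + 38814)/((112 + 56*88) + 18888) = (29*(4 - 1*64) + 38814)/((112 + 4928) + 18888) = (29*(4 - 64) + 38814)/(5040 + 18888) = (29*(-60) + 38814)/23928 = (-1740 + 38814)*(1/23928) = 37074*(1/23928) = 6179/3988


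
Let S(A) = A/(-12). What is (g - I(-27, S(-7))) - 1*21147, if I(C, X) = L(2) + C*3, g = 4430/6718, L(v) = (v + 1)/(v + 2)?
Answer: -283043993/13436 ≈ -21066.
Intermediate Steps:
S(A) = -A/12 (S(A) = A*(-1/12) = -A/12)
L(v) = (1 + v)/(2 + v)
g = 2215/3359 (g = 4430*(1/6718) = 2215/3359 ≈ 0.65942)
I(C, X) = ¾ + 3*C (I(C, X) = (1 + 2)/(2 + 2) + C*3 = 3/4 + 3*C = (¼)*3 + 3*C = ¾ + 3*C)
(g - I(-27, S(-7))) - 1*21147 = (2215/3359 - (¾ + 3*(-27))) - 1*21147 = (2215/3359 - (¾ - 81)) - 21147 = (2215/3359 - 1*(-321/4)) - 21147 = (2215/3359 + 321/4) - 21147 = 1087099/13436 - 21147 = -283043993/13436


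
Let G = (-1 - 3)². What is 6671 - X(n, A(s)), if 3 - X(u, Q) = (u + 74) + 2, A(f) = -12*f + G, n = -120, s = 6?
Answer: 6624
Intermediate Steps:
G = 16 (G = (-4)² = 16)
A(f) = 16 - 12*f (A(f) = -12*f + 16 = 16 - 12*f)
X(u, Q) = -73 - u (X(u, Q) = 3 - ((u + 74) + 2) = 3 - ((74 + u) + 2) = 3 - (76 + u) = 3 + (-76 - u) = -73 - u)
6671 - X(n, A(s)) = 6671 - (-73 - 1*(-120)) = 6671 - (-73 + 120) = 6671 - 1*47 = 6671 - 47 = 6624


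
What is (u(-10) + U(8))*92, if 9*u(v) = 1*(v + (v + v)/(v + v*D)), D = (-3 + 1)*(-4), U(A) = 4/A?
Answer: -4370/81 ≈ -53.951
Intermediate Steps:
D = 8 (D = -2*(-4) = 8)
u(v) = 2/81 + v/9 (u(v) = (1*(v + (v + v)/(v + v*8)))/9 = (1*(v + (2*v)/(v + 8*v)))/9 = (1*(v + (2*v)/((9*v))))/9 = (1*(v + (2*v)*(1/(9*v))))/9 = (1*(v + 2/9))/9 = (1*(2/9 + v))/9 = (2/9 + v)/9 = 2/81 + v/9)
(u(-10) + U(8))*92 = ((2/81 + (1/9)*(-10)) + 4/8)*92 = ((2/81 - 10/9) + 4*(1/8))*92 = (-88/81 + 1/2)*92 = -95/162*92 = -4370/81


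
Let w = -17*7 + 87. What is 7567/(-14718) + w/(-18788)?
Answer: -3220405/6284586 ≈ -0.51243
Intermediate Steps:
w = -32 (w = -119 + 87 = -32)
7567/(-14718) + w/(-18788) = 7567/(-14718) - 32/(-18788) = 7567*(-1/14718) - 32*(-1/18788) = -7567/14718 + 8/4697 = -3220405/6284586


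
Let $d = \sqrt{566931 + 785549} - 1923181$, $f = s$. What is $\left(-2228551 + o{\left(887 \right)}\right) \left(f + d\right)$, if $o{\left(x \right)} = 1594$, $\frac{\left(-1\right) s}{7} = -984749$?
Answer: $-11068114361334 - 8907828 \sqrt{84530} \approx -1.1071 \cdot 10^{13}$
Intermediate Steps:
$s = 6893243$ ($s = \left(-7\right) \left(-984749\right) = 6893243$)
$f = 6893243$
$d = -1923181 + 4 \sqrt{84530}$ ($d = \sqrt{1352480} - 1923181 = 4 \sqrt{84530} - 1923181 = -1923181 + 4 \sqrt{84530} \approx -1.922 \cdot 10^{6}$)
$\left(-2228551 + o{\left(887 \right)}\right) \left(f + d\right) = \left(-2228551 + 1594\right) \left(6893243 - \left(1923181 - 4 \sqrt{84530}\right)\right) = - 2226957 \left(4970062 + 4 \sqrt{84530}\right) = -11068114361334 - 8907828 \sqrt{84530}$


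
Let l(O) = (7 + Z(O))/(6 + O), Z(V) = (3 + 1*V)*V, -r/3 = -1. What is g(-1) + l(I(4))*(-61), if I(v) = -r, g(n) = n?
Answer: -430/3 ≈ -143.33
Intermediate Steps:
r = 3 (r = -3*(-1) = 3)
Z(V) = V*(3 + V) (Z(V) = (3 + V)*V = V*(3 + V))
I(v) = -3 (I(v) = -1*3 = -3)
l(O) = (7 + O*(3 + O))/(6 + O)
g(-1) + l(I(4))*(-61) = -1 + ((7 - 3*(3 - 3))/(6 - 3))*(-61) = -1 + ((7 - 3*0)/3)*(-61) = -1 + ((7 + 0)/3)*(-61) = -1 + ((⅓)*7)*(-61) = -1 + (7/3)*(-61) = -1 - 427/3 = -430/3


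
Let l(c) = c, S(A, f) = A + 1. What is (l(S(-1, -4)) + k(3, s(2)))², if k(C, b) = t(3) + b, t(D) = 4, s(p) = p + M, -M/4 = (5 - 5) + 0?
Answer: 36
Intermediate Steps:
M = 0 (M = -4*((5 - 5) + 0) = -4*(0 + 0) = -4*0 = 0)
s(p) = p (s(p) = p + 0 = p)
S(A, f) = 1 + A
k(C, b) = 4 + b
(l(S(-1, -4)) + k(3, s(2)))² = ((1 - 1) + (4 + 2))² = (0 + 6)² = 6² = 36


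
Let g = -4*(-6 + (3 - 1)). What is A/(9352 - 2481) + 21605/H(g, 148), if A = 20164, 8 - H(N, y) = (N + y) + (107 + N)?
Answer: -142822199/1917009 ≈ -74.503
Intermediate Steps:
g = 16 (g = -4*(-6 + 2) = -4*(-4) = 16)
H(N, y) = -99 - y - 2*N (H(N, y) = 8 - ((N + y) + (107 + N)) = 8 - (107 + y + 2*N) = 8 + (-107 - y - 2*N) = -99 - y - 2*N)
A/(9352 - 2481) + 21605/H(g, 148) = 20164/(9352 - 2481) + 21605/(-99 - 1*148 - 2*16) = 20164/6871 + 21605/(-99 - 148 - 32) = 20164*(1/6871) + 21605/(-279) = 20164/6871 + 21605*(-1/279) = 20164/6871 - 21605/279 = -142822199/1917009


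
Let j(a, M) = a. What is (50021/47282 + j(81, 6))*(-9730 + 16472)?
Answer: 13079018173/23641 ≈ 5.5323e+5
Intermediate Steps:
(50021/47282 + j(81, 6))*(-9730 + 16472) = (50021/47282 + 81)*(-9730 + 16472) = (50021*(1/47282) + 81)*6742 = (50021/47282 + 81)*6742 = (3879863/47282)*6742 = 13079018173/23641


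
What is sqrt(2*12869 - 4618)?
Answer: 8*sqrt(330) ≈ 145.33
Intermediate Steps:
sqrt(2*12869 - 4618) = sqrt(25738 - 4618) = sqrt(21120) = 8*sqrt(330)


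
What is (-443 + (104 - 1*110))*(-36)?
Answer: 16164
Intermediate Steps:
(-443 + (104 - 1*110))*(-36) = (-443 + (104 - 110))*(-36) = (-443 - 6)*(-36) = -449*(-36) = 16164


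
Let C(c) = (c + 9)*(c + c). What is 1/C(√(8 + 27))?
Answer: -1/92 + 9*√35/3220 ≈ 0.0056661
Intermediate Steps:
C(c) = 2*c*(9 + c) (C(c) = (9 + c)*(2*c) = 2*c*(9 + c))
1/C(√(8 + 27)) = 1/(2*√(8 + 27)*(9 + √(8 + 27))) = 1/(2*√35*(9 + √35)) = √35/(70*(9 + √35))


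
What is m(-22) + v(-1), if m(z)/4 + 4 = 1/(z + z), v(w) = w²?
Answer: -166/11 ≈ -15.091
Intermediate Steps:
m(z) = -16 + 2/z (m(z) = -16 + 4/(z + z) = -16 + 4/((2*z)) = -16 + 4*(1/(2*z)) = -16 + 2/z)
m(-22) + v(-1) = (-16 + 2/(-22)) + (-1)² = (-16 + 2*(-1/22)) + 1 = (-16 - 1/11) + 1 = -177/11 + 1 = -166/11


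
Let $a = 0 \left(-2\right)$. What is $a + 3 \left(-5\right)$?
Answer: $-15$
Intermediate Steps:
$a = 0$
$a + 3 \left(-5\right) = 0 + 3 \left(-5\right) = 0 - 15 = -15$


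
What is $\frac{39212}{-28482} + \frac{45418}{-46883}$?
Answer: $- \frac{1565985836}{667660803} \approx -2.3455$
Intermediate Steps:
$\frac{39212}{-28482} + \frac{45418}{-46883} = 39212 \left(- \frac{1}{28482}\right) + 45418 \left(- \frac{1}{46883}\right) = - \frac{19606}{14241} - \frac{45418}{46883} = - \frac{1565985836}{667660803}$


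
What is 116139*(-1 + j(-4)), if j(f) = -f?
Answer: 348417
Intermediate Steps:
116139*(-1 + j(-4)) = 116139*(-1 - 1*(-4)) = 116139*(-1 + 4) = 116139*3 = 348417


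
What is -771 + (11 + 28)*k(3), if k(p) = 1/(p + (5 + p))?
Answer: -8442/11 ≈ -767.45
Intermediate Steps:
k(p) = 1/(5 + 2*p)
-771 + (11 + 28)*k(3) = -771 + (11 + 28)/(5 + 2*3) = -771 + 39/(5 + 6) = -771 + 39/11 = -8442/11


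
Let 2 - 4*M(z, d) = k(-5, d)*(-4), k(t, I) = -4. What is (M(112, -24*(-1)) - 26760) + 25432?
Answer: -2663/2 ≈ -1331.5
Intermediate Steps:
M(z, d) = -7/2 (M(z, d) = 1/2 - (-1)*(-4) = 1/2 - 1/4*16 = 1/2 - 4 = -7/2)
(M(112, -24*(-1)) - 26760) + 25432 = (-7/2 - 26760) + 25432 = -53527/2 + 25432 = -2663/2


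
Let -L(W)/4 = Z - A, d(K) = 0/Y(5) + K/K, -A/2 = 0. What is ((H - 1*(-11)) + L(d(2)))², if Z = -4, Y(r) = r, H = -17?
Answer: 100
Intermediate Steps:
A = 0 (A = -2*0 = 0)
d(K) = 1 (d(K) = 0/5 + K/K = 0*(⅕) + 1 = 0 + 1 = 1)
L(W) = 16 (L(W) = -4*(-4 - 1*0) = -4*(-4 + 0) = -4*(-4) = 16)
((H - 1*(-11)) + L(d(2)))² = ((-17 - 1*(-11)) + 16)² = ((-17 + 11) + 16)² = (-6 + 16)² = 10² = 100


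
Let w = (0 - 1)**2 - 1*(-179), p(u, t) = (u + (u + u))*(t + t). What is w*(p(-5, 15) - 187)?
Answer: -114660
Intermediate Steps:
p(u, t) = 6*t*u (p(u, t) = (u + 2*u)*(2*t) = (3*u)*(2*t) = 6*t*u)
w = 180 (w = (-1)**2 + 179 = 1 + 179 = 180)
w*(p(-5, 15) - 187) = 180*(6*15*(-5) - 187) = 180*(-450 - 187) = 180*(-637) = -114660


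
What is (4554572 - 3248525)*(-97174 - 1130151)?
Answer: -1602944134275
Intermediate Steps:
(4554572 - 3248525)*(-97174 - 1130151) = 1306047*(-1227325) = -1602944134275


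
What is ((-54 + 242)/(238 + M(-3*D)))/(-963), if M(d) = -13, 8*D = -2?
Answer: -188/216675 ≈ -0.00086766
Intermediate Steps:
D = -¼ (D = (⅛)*(-2) = -¼ ≈ -0.25000)
((-54 + 242)/(238 + M(-3*D)))/(-963) = ((-54 + 242)/(238 - 13))/(-963) = (188/225)*(-1/963) = -188/216675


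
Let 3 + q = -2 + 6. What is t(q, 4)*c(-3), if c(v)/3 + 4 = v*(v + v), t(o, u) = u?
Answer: 168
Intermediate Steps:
q = 1 (q = -3 + (-2 + 6) = -3 + 4 = 1)
c(v) = -12 + 6*v² (c(v) = -12 + 3*(v*(v + v)) = -12 + 3*(v*(2*v)) = -12 + 3*(2*v²) = -12 + 6*v²)
t(q, 4)*c(-3) = 4*(-12 + 6*(-3)²) = 4*(-12 + 6*9) = 4*(-12 + 54) = 4*42 = 168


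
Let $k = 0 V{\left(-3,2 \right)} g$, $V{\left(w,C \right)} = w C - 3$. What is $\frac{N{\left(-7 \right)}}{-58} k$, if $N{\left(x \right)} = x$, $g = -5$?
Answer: $0$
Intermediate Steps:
$V{\left(w,C \right)} = -3 + C w$ ($V{\left(w,C \right)} = C w - 3 = -3 + C w$)
$k = 0$ ($k = 0 \left(-3 + 2 \left(-3\right)\right) \left(-5\right) = 0 \left(-3 - 6\right) \left(-5\right) = 0 \left(-9\right) \left(-5\right) = 0 \left(-5\right) = 0$)
$\frac{N{\left(-7 \right)}}{-58} k = - \frac{7}{-58} \cdot 0 = \left(-7\right) \left(- \frac{1}{58}\right) 0 = \frac{7}{58} \cdot 0 = 0$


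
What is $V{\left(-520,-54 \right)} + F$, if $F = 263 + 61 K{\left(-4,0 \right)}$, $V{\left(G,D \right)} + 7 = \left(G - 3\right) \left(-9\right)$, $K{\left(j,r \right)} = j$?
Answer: $4719$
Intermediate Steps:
$V{\left(G,D \right)} = 20 - 9 G$ ($V{\left(G,D \right)} = -7 + \left(G - 3\right) \left(-9\right) = -7 + \left(-3 + G\right) \left(-9\right) = -7 - \left(-27 + 9 G\right) = 20 - 9 G$)
$F = 19$ ($F = 263 + 61 \left(-4\right) = 263 - 244 = 19$)
$V{\left(-520,-54 \right)} + F = \left(20 - -4680\right) + 19 = \left(20 + 4680\right) + 19 = 4700 + 19 = 4719$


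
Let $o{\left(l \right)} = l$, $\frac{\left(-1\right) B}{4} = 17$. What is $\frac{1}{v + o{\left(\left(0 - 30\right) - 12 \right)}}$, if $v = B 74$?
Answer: $- \frac{1}{5074} \approx -0.00019708$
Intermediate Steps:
$B = -68$ ($B = \left(-4\right) 17 = -68$)
$v = -5032$ ($v = \left(-68\right) 74 = -5032$)
$\frac{1}{v + o{\left(\left(0 - 30\right) - 12 \right)}} = \frac{1}{-5032 + \left(\left(0 - 30\right) - 12\right)} = \frac{1}{-5032 - 42} = \frac{1}{-5074} = - \frac{1}{5074}$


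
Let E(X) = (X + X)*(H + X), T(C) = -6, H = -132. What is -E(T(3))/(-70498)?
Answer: 828/35249 ≈ 0.023490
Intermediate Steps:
E(X) = 2*X*(-132 + X) (E(X) = (X + X)*(-132 + X) = (2*X)*(-132 + X) = 2*X*(-132 + X))
-E(T(3))/(-70498) = -2*(-6)*(-132 - 6)/(-70498) = -2*(-6)*(-138)*(-1)/70498 = -1656*(-1)/70498 = -1*(-828/35249) = 828/35249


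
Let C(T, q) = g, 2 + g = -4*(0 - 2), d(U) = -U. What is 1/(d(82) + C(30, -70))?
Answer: -1/76 ≈ -0.013158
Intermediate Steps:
g = 6 (g = -2 - 4*(0 - 2) = -2 - 4*(-2) = -2 + 8 = 6)
C(T, q) = 6
1/(d(82) + C(30, -70)) = 1/(-1*82 + 6) = 1/(-82 + 6) = 1/(-76) = -1/76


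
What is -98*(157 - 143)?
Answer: -1372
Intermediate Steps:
-98*(157 - 143) = -98*14 = -1372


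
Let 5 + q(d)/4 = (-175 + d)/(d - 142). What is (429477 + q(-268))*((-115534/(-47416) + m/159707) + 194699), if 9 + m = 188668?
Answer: 12980713797437502420587/155239675796 ≈ 8.3617e+10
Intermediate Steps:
m = 188659 (m = -9 + 188668 = 188659)
q(d) = -20 + 4*(-175 + d)/(-142 + d) (q(d) = -20 + 4*((-175 + d)/(d - 142)) = -20 + 4*((-175 + d)/(-142 + d)) = -20 + 4*(-175 + d)/(-142 + d))
(429477 + q(-268))*((-115534/(-47416) + m/159707) + 194699) = (429477 + 4*(535 - 4*(-268))/(-142 - 268))*((-115534/(-47416) + 188659/159707) + 194699) = (429477 + 4*(535 + 1072)/(-410))*((-115534*(-1/47416) + 188659*(1/159707)) + 194699) = (429477 + 4*(-1/410)*1607)*((57767/23708 + 188659/159707) + 194699) = (429477 - 3214/205)*(13698521841/3786333556 + 194699) = (88039571/205)*(737209055541485/3786333556) = 12980713797437502420587/155239675796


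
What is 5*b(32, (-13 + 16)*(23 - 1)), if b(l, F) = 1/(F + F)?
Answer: 5/132 ≈ 0.037879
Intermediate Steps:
b(l, F) = 1/(2*F)
5*b(32, (-13 + 16)*(23 - 1)) = 5*(1/(2*(((-13 + 16)*(23 - 1))))) = 5*(1/(2*((3*22)))) = 5*((1/2)/66) = 5*((1/2)*(1/66)) = 5*(1/132) = 5/132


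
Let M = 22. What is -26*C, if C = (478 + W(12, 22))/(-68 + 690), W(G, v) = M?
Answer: -6500/311 ≈ -20.900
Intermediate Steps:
W(G, v) = 22
C = 250/311 (C = (478 + 22)/(-68 + 690) = 500/622 = 500*(1/622) = 250/311 ≈ 0.80386)
-26*C = -26*250/311 = -6500/311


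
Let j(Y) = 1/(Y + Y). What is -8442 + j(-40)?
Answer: -675361/80 ≈ -8442.0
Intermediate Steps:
j(Y) = 1/(2*Y)
-8442 + j(-40) = -8442 + (1/2)/(-40) = -8442 + (1/2)*(-1/40) = -8442 - 1/80 = -675361/80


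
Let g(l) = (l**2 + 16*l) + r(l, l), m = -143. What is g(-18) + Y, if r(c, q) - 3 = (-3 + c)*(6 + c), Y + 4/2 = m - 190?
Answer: -44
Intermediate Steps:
Y = -335 (Y = -2 + (-143 - 190) = -2 - 333 = -335)
r(c, q) = 3 + (-3 + c)*(6 + c)
g(l) = -15 + 2*l**2 + 19*l (g(l) = (l**2 + 16*l) + (-15 + l**2 + 3*l) = -15 + 2*l**2 + 19*l)
g(-18) + Y = (-15 + 2*(-18)**2 + 19*(-18)) - 335 = (-15 + 2*324 - 342) - 335 = (-15 + 648 - 342) - 335 = 291 - 335 = -44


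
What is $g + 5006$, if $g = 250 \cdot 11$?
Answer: $7756$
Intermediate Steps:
$g = 2750$
$g + 5006 = 2750 + 5006 = 7756$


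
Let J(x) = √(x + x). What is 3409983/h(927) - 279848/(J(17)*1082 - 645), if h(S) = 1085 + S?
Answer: 133951255760433/79249845092 - 302795536*√34/39388591 ≈ 1645.4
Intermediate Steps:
J(x) = √2*√x (J(x) = √(2*x) = √2*√x)
3409983/h(927) - 279848/(J(17)*1082 - 645) = 3409983/(1085 + 927) - 279848/((√2*√17)*1082 - 645) = 3409983/2012 - 279848/(√34*1082 - 645) = 3409983*(1/2012) - 279848/(1082*√34 - 645) = 3409983/2012 - 279848/(-645 + 1082*√34)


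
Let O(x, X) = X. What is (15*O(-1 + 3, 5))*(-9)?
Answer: -675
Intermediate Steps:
(15*O(-1 + 3, 5))*(-9) = (15*5)*(-9) = 75*(-9) = -675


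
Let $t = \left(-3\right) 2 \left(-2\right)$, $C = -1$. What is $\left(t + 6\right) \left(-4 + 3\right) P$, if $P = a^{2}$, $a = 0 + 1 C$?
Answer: $-18$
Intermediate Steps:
$t = 12$ ($t = \left(-6\right) \left(-2\right) = 12$)
$a = -1$ ($a = 0 + 1 \left(-1\right) = 0 - 1 = -1$)
$P = 1$ ($P = \left(-1\right)^{2} = 1$)
$\left(t + 6\right) \left(-4 + 3\right) P = \left(12 + 6\right) \left(-4 + 3\right) 1 = 18 \left(-1\right) 1 = \left(-18\right) 1 = -18$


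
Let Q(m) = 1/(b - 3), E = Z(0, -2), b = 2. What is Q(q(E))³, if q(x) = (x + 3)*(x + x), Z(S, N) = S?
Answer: -1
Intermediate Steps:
E = 0
q(x) = 2*x*(3 + x) (q(x) = (3 + x)*(2*x) = 2*x*(3 + x))
Q(m) = -1 (Q(m) = 1/(2 - 3) = 1/(-1) = -1)
Q(q(E))³ = (-1)³ = -1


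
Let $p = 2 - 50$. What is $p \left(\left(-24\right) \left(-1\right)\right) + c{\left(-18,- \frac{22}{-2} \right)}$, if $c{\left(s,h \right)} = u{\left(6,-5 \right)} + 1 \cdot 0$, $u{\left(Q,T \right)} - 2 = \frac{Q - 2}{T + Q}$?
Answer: $-1146$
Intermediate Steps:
$u{\left(Q,T \right)} = 2 + \frac{-2 + Q}{Q + T}$ ($u{\left(Q,T \right)} = 2 + \frac{Q - 2}{T + Q} = 2 + \frac{-2 + Q}{Q + T}$)
$p = -48$ ($p = 2 - 50 = -48$)
$c{\left(s,h \right)} = 6$ ($c{\left(s,h \right)} = \frac{-2 + 2 \left(-5\right) + 3 \cdot 6}{6 - 5} + 1 \cdot 0 = \frac{-2 - 10 + 18}{1} + 0 = 1 \cdot 6 + 0 = 6 + 0 = 6$)
$p \left(\left(-24\right) \left(-1\right)\right) + c{\left(-18,- \frac{22}{-2} \right)} = - 48 \left(\left(-24\right) \left(-1\right)\right) + 6 = \left(-48\right) 24 + 6 = -1152 + 6 = -1146$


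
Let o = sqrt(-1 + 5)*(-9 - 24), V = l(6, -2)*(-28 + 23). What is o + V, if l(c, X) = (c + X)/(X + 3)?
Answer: -86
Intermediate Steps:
l(c, X) = (X + c)/(3 + X)
V = -20 (V = ((-2 + 6)/(3 - 2))*(-28 + 23) = (4/1)*(-5) = (1*4)*(-5) = 4*(-5) = -20)
o = -66 (o = sqrt(4)*(-33) = 2*(-33) = -66)
o + V = -66 - 20 = -86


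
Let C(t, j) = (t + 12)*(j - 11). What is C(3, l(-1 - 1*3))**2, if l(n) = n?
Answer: 50625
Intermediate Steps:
C(t, j) = (-11 + j)*(12 + t) (C(t, j) = (12 + t)*(-11 + j) = (-11 + j)*(12 + t))
C(3, l(-1 - 1*3))**2 = (-132 - 11*3 + 12*(-1 - 1*3) + (-1 - 1*3)*3)**2 = (-132 - 33 + 12*(-1 - 3) + (-1 - 3)*3)**2 = (-132 - 33 + 12*(-4) - 4*3)**2 = (-132 - 33 - 48 - 12)**2 = (-225)**2 = 50625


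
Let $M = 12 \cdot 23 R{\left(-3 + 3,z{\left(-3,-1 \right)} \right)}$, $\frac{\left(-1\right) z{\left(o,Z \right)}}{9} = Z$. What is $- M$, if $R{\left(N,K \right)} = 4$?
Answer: $-1104$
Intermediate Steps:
$z{\left(o,Z \right)} = - 9 Z$
$M = 1104$ ($M = 12 \cdot 23 \cdot 4 = 276 \cdot 4 = 1104$)
$- M = \left(-1\right) 1104 = -1104$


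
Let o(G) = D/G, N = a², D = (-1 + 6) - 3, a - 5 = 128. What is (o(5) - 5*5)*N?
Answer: -2175747/5 ≈ -4.3515e+5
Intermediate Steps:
a = 133 (a = 5 + 128 = 133)
D = 2 (D = 5 - 3 = 2)
N = 17689 (N = 133² = 17689)
o(G) = 2/G
(o(5) - 5*5)*N = (2/5 - 5*5)*17689 = (2*(⅕) - 25)*17689 = (⅖ - 25)*17689 = -123/5*17689 = -2175747/5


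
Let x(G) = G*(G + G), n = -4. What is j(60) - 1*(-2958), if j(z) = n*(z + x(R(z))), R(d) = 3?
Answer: 2646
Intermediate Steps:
x(G) = 2*G**2 (x(G) = G*(2*G) = 2*G**2)
j(z) = -72 - 4*z (j(z) = -4*(z + 2*3**2) = -4*(z + 2*9) = -4*(z + 18) = -4*(18 + z) = -72 - 4*z)
j(60) - 1*(-2958) = (-72 - 4*60) - 1*(-2958) = (-72 - 240) + 2958 = -312 + 2958 = 2646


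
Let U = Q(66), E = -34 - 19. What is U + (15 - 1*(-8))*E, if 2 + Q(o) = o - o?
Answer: -1221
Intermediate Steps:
E = -53
Q(o) = -2 (Q(o) = -2 + (o - o) = -2 + 0 = -2)
U = -2
U + (15 - 1*(-8))*E = -2 + (15 - 1*(-8))*(-53) = -2 + (15 + 8)*(-53) = -2 + 23*(-53) = -2 - 1219 = -1221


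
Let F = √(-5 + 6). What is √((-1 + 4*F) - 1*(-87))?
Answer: 3*√10 ≈ 9.4868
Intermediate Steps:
F = 1 (F = √1 = 1)
√((-1 + 4*F) - 1*(-87)) = √((-1 + 4*1) - 1*(-87)) = √((-1 + 4) + 87) = √(3 + 87) = √90 = 3*√10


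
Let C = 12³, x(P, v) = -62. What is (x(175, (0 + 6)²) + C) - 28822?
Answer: -27156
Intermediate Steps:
C = 1728
(x(175, (0 + 6)²) + C) - 28822 = (-62 + 1728) - 28822 = 1666 - 28822 = -27156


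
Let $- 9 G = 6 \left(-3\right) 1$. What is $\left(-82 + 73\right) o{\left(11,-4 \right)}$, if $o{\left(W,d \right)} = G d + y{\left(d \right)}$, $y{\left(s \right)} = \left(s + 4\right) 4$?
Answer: $72$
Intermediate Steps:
$y{\left(s \right)} = 16 + 4 s$ ($y{\left(s \right)} = \left(4 + s\right) 4 = 16 + 4 s$)
$G = 2$ ($G = - \frac{6 \left(-3\right) 1}{9} = - \frac{\left(-18\right) 1}{9} = \left(- \frac{1}{9}\right) \left(-18\right) = 2$)
$o{\left(W,d \right)} = 16 + 6 d$ ($o{\left(W,d \right)} = 2 d + \left(16 + 4 d\right) = 16 + 6 d$)
$\left(-82 + 73\right) o{\left(11,-4 \right)} = \left(-82 + 73\right) \left(16 + 6 \left(-4\right)\right) = - 9 \left(16 - 24\right) = \left(-9\right) \left(-8\right) = 72$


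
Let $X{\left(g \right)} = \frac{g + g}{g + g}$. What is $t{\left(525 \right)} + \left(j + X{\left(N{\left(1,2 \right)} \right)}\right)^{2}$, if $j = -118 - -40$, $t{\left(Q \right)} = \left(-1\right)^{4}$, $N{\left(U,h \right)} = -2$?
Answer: $5930$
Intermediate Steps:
$X{\left(g \right)} = 1$ ($X{\left(g \right)} = \frac{2 g}{2 g} = 2 g \frac{1}{2 g} = 1$)
$t{\left(Q \right)} = 1$
$j = -78$ ($j = -118 + 40 = -78$)
$t{\left(525 \right)} + \left(j + X{\left(N{\left(1,2 \right)} \right)}\right)^{2} = 1 + \left(-78 + 1\right)^{2} = 1 + \left(-77\right)^{2} = 1 + 5929 = 5930$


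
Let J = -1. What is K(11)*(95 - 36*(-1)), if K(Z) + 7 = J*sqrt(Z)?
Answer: -917 - 131*sqrt(11) ≈ -1351.5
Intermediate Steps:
K(Z) = -7 - sqrt(Z)
K(11)*(95 - 36*(-1)) = (-7 - sqrt(11))*(95 - 36*(-1)) = (-7 - sqrt(11))*(95 + 36) = (-7 - sqrt(11))*131 = -917 - 131*sqrt(11)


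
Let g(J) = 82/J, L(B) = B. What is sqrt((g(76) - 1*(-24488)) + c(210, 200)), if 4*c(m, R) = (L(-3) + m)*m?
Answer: 65*sqrt(3021)/19 ≈ 188.03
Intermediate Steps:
c(m, R) = m*(-3 + m)/4 (c(m, R) = ((-3 + m)*m)/4 = (m*(-3 + m))/4 = m*(-3 + m)/4)
sqrt((g(76) - 1*(-24488)) + c(210, 200)) = sqrt((82/76 - 1*(-24488)) + (1/4)*210*(-3 + 210)) = sqrt((82*(1/76) + 24488) + (1/4)*210*207) = sqrt((41/38 + 24488) + 21735/2) = sqrt(930585/38 + 21735/2) = sqrt(671775/19) = 65*sqrt(3021)/19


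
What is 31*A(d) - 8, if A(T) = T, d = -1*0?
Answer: -8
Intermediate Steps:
d = 0
31*A(d) - 8 = 31*0 - 8 = 0 - 8 = -8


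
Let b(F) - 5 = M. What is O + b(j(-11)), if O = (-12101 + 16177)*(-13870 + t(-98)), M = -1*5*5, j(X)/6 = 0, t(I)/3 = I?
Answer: -57732484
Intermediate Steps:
t(I) = 3*I
j(X) = 0 (j(X) = 6*0 = 0)
M = -25 (M = -5*5 = -25)
b(F) = -20 (b(F) = 5 - 25 = -20)
O = -57732464 (O = (-12101 + 16177)*(-13870 + 3*(-98)) = 4076*(-13870 - 294) = 4076*(-14164) = -57732464)
O + b(j(-11)) = -57732464 - 20 = -57732484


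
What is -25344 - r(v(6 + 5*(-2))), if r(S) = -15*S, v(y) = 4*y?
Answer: -25584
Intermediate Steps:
-25344 - r(v(6 + 5*(-2))) = -25344 - (-15)*4*(6 + 5*(-2)) = -25344 - (-15)*4*(6 - 10) = -25344 - (-15)*4*(-4) = -25344 - (-15)*(-16) = -25344 - 1*240 = -25344 - 240 = -25584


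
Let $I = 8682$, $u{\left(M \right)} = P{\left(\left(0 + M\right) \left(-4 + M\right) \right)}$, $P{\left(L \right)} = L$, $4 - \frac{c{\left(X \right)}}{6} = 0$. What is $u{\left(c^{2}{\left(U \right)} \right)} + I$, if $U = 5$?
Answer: $338154$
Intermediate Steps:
$c{\left(X \right)} = 24$ ($c{\left(X \right)} = 24 - 0 = 24 + 0 = 24$)
$u{\left(M \right)} = M \left(-4 + M\right)$ ($u{\left(M \right)} = \left(0 + M\right) \left(-4 + M\right) = M \left(-4 + M\right)$)
$u{\left(c^{2}{\left(U \right)} \right)} + I = 24^{2} \left(-4 + 24^{2}\right) + 8682 = 576 \left(-4 + 576\right) + 8682 = 576 \cdot 572 + 8682 = 329472 + 8682 = 338154$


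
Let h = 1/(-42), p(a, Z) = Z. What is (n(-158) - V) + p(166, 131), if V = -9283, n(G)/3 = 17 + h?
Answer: 132509/14 ≈ 9464.9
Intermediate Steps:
h = -1/42 ≈ -0.023810
n(G) = 713/14 (n(G) = 3*(17 - 1/42) = 3*(713/42) = 713/14)
(n(-158) - V) + p(166, 131) = (713/14 - 1*(-9283)) + 131 = (713/14 + 9283) + 131 = 130675/14 + 131 = 132509/14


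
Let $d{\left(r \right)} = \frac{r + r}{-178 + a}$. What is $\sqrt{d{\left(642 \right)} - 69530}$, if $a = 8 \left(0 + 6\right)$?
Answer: $\frac{2 i \sqrt{73451495}}{65} \approx 263.7 i$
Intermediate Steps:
$a = 48$ ($a = 8 \cdot 6 = 48$)
$d{\left(r \right)} = - \frac{r}{65}$ ($d{\left(r \right)} = \frac{r + r}{-178 + 48} = \frac{2 r}{-130} = 2 r \left(- \frac{1}{130}\right) = - \frac{r}{65}$)
$\sqrt{d{\left(642 \right)} - 69530} = \sqrt{\left(- \frac{1}{65}\right) 642 - 69530} = \sqrt{- \frac{642}{65} - 69530} = \sqrt{- \frac{4520092}{65}} = \frac{2 i \sqrt{73451495}}{65}$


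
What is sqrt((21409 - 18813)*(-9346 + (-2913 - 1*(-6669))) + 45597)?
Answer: I*sqrt(14466043) ≈ 3803.4*I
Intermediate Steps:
sqrt((21409 - 18813)*(-9346 + (-2913 - 1*(-6669))) + 45597) = sqrt(2596*(-9346 + (-2913 + 6669)) + 45597) = sqrt(2596*(-9346 + 3756) + 45597) = sqrt(2596*(-5590) + 45597) = sqrt(-14511640 + 45597) = sqrt(-14466043) = I*sqrt(14466043)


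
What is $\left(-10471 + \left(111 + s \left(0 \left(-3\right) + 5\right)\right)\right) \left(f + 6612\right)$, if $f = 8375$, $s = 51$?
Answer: $-151443635$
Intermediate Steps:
$\left(-10471 + \left(111 + s \left(0 \left(-3\right) + 5\right)\right)\right) \left(f + 6612\right) = \left(-10471 + \left(111 + 51 \left(0 \left(-3\right) + 5\right)\right)\right) \left(8375 + 6612\right) = \left(-10471 + \left(111 + 51 \left(0 + 5\right)\right)\right) 14987 = \left(-10471 + \left(111 + 51 \cdot 5\right)\right) 14987 = \left(-10471 + \left(111 + 255\right)\right) 14987 = \left(-10471 + 366\right) 14987 = \left(-10105\right) 14987 = -151443635$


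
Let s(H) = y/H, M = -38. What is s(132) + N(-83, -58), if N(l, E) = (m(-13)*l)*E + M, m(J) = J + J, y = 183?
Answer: -5508827/44 ≈ -1.2520e+5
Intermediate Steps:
m(J) = 2*J
N(l, E) = -38 - 26*E*l (N(l, E) = ((2*(-13))*l)*E - 38 = (-26*l)*E - 38 = -26*E*l - 38 = -38 - 26*E*l)
s(H) = 183/H
s(132) + N(-83, -58) = 183/132 + (-38 - 26*(-58)*(-83)) = 183*(1/132) + (-38 - 125164) = 61/44 - 125202 = -5508827/44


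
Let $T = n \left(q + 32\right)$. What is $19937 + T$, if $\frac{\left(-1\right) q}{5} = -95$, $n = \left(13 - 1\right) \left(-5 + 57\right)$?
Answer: $336305$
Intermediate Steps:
$n = 624$ ($n = 12 \cdot 52 = 624$)
$q = 475$ ($q = \left(-5\right) \left(-95\right) = 475$)
$T = 316368$ ($T = 624 \left(475 + 32\right) = 624 \cdot 507 = 316368$)
$19937 + T = 19937 + 316368 = 336305$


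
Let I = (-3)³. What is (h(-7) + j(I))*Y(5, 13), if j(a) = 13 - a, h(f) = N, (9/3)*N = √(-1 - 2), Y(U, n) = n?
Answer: 520 + 13*I*√3/3 ≈ 520.0 + 7.5056*I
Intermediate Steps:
N = I*√3/3 (N = √(-1 - 2)/3 = √(-3)/3 = (I*√3)/3 = I*√3/3 ≈ 0.57735*I)
h(f) = I*√3/3
I = -27
(h(-7) + j(I))*Y(5, 13) = (I*√3/3 + (13 - 1*(-27)))*13 = (I*√3/3 + (13 + 27))*13 = (I*√3/3 + 40)*13 = (40 + I*√3/3)*13 = 520 + 13*I*√3/3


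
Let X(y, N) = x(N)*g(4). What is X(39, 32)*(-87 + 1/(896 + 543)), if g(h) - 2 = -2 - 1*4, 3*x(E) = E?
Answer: 16024576/4317 ≈ 3712.0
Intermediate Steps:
x(E) = E/3
g(h) = -4 (g(h) = 2 + (-2 - 1*4) = 2 + (-2 - 4) = 2 - 6 = -4)
X(y, N) = -4*N/3 (X(y, N) = (N/3)*(-4) = -4*N/3)
X(39, 32)*(-87 + 1/(896 + 543)) = (-4/3*32)*(-87 + 1/(896 + 543)) = -128*(-87 + 1/1439)/3 = -128/3*(-125192/1439) = 16024576/4317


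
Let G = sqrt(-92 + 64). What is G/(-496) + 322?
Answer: 322 - I*sqrt(7)/248 ≈ 322.0 - 0.010668*I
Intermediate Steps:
G = 2*I*sqrt(7) (G = sqrt(-28) = 2*I*sqrt(7) ≈ 5.2915*I)
G/(-496) + 322 = (2*I*sqrt(7))/(-496) + 322 = (2*I*sqrt(7))*(-1/496) + 322 = -I*sqrt(7)/248 + 322 = 322 - I*sqrt(7)/248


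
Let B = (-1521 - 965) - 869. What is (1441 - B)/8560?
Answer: 1199/2140 ≈ 0.56028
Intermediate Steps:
B = -3355 (B = -2486 - 869 = -3355)
(1441 - B)/8560 = (1441 - 1*(-3355))/8560 = (1441 + 3355)*(1/8560) = 4796*(1/8560) = 1199/2140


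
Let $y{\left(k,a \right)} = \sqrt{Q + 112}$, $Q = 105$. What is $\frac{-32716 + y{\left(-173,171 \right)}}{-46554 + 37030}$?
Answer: $\frac{8179}{2381} - \frac{\sqrt{217}}{9524} \approx 3.4336$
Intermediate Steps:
$y{\left(k,a \right)} = \sqrt{217}$ ($y{\left(k,a \right)} = \sqrt{105 + 112} = \sqrt{217}$)
$\frac{-32716 + y{\left(-173,171 \right)}}{-46554 + 37030} = \frac{-32716 + \sqrt{217}}{-46554 + 37030} = \frac{-32716 + \sqrt{217}}{-9524} = \left(-32716 + \sqrt{217}\right) \left(- \frac{1}{9524}\right) = \frac{8179}{2381} - \frac{\sqrt{217}}{9524}$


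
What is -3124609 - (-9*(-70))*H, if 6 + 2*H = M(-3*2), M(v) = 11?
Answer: -3126184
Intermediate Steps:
H = 5/2 (H = -3 + (½)*11 = -3 + 11/2 = 5/2 ≈ 2.5000)
-3124609 - (-9*(-70))*H = -3124609 - (-9*(-70))*5/2 = -3124609 - 630*5/2 = -3124609 - 1*1575 = -3124609 - 1575 = -3126184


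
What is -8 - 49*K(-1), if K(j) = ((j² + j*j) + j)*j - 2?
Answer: 139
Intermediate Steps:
K(j) = -2 + j*(j + 2*j²) (K(j) = ((j² + j²) + j)*j - 2 = (2*j² + j)*j - 2 = (j + 2*j²)*j - 2 = j*(j + 2*j²) - 2 = -2 + j*(j + 2*j²))
-8 - 49*K(-1) = -8 - 49*(-2 + (-1)² + 2*(-1)³) = -8 - 49*(-2 + 1 + 2*(-1)) = -8 - 49*(-2 + 1 - 2) = -8 - 49*(-3) = -8 + 147 = 139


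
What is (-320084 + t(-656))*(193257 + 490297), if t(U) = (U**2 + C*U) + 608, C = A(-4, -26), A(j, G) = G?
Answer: 87437493464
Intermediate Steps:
C = -26
t(U) = 608 + U**2 - 26*U (t(U) = (U**2 - 26*U) + 608 = 608 + U**2 - 26*U)
(-320084 + t(-656))*(193257 + 490297) = (-320084 + (608 + (-656)**2 - 26*(-656)))*(193257 + 490297) = (-320084 + (608 + 430336 + 17056))*683554 = (-320084 + 448000)*683554 = 127916*683554 = 87437493464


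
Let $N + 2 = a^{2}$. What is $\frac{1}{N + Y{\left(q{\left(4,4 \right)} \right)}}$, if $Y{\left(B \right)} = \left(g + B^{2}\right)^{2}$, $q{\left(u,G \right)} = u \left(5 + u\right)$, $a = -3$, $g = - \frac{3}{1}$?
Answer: $\frac{1}{1671856} \approx 5.9814 \cdot 10^{-7}$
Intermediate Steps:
$g = -3$ ($g = \left(-3\right) 1 = -3$)
$Y{\left(B \right)} = \left(-3 + B^{2}\right)^{2}$
$N = 7$ ($N = -2 + \left(-3\right)^{2} = -2 + 9 = 7$)
$\frac{1}{N + Y{\left(q{\left(4,4 \right)} \right)}} = \frac{1}{7 + \left(-3 + \left(4 \left(5 + 4\right)\right)^{2}\right)^{2}} = \frac{1}{7 + \left(-3 + \left(4 \cdot 9\right)^{2}\right)^{2}} = \frac{1}{7 + \left(-3 + 36^{2}\right)^{2}} = \frac{1}{7 + \left(-3 + 1296\right)^{2}} = \frac{1}{7 + 1293^{2}} = \frac{1}{7 + 1671849} = \frac{1}{1671856}$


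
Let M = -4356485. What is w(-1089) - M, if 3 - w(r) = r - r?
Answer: 4356488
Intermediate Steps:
w(r) = 3 (w(r) = 3 - (r - r) = 3 - 1*0 = 3 + 0 = 3)
w(-1089) - M = 3 - 1*(-4356485) = 3 + 4356485 = 4356488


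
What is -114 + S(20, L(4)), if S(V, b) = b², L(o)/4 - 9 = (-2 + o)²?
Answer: 2590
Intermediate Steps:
L(o) = 36 + 4*(-2 + o)²
-114 + S(20, L(4)) = -114 + (36 + 4*(-2 + 4)²)² = -114 + (36 + 4*2²)² = -114 + (36 + 4*4)² = -114 + (36 + 16)² = -114 + 52² = -114 + 2704 = 2590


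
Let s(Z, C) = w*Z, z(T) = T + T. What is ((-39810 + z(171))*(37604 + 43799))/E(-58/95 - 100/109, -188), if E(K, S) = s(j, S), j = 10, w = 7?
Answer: -229486686/5 ≈ -4.5897e+7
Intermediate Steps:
z(T) = 2*T
s(Z, C) = 7*Z
E(K, S) = 70 (E(K, S) = 7*10 = 70)
((-39810 + z(171))*(37604 + 43799))/E(-58/95 - 100/109, -188) = ((-39810 + 2*171)*(37604 + 43799))/70 = ((-39810 + 342)*81403)*(1/70) = -39468*81403*(1/70) = -3212813604*1/70 = -229486686/5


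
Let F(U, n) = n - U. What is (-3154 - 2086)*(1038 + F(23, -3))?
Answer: -5302880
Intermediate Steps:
(-3154 - 2086)*(1038 + F(23, -3)) = (-3154 - 2086)*(1038 + (-3 - 1*23)) = -5240*(1038 + (-3 - 23)) = -5240*(1038 - 26) = -5240*1012 = -5302880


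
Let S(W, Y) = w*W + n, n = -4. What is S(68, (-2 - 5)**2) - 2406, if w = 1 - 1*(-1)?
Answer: -2274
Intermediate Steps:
w = 2 (w = 1 + 1 = 2)
S(W, Y) = -4 + 2*W (S(W, Y) = 2*W - 4 = -4 + 2*W)
S(68, (-2 - 5)**2) - 2406 = (-4 + 2*68) - 2406 = (-4 + 136) - 2406 = 132 - 2406 = -2274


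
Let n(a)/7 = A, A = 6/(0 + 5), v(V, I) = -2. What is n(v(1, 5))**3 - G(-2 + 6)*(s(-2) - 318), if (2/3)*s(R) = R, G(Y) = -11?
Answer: -367287/125 ≈ -2938.3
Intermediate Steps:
s(R) = 3*R/2
A = 6/5 ≈ 1.2000
n(a) = 42/5 (n(a) = 7*(6/5) = 42/5)
n(v(1, 5))**3 - G(-2 + 6)*(s(-2) - 318) = (42/5)**3 - (-11)*((3/2)*(-2) - 318) = 74088/125 - (-11)*(-3 - 318) = 74088/125 - (-11)*(-321) = 74088/125 - 1*3531 = 74088/125 - 3531 = -367287/125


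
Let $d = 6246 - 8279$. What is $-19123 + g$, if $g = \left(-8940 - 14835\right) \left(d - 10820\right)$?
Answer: $305560952$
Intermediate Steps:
$d = -2033$ ($d = 6246 - 8279 = -2033$)
$g = 305580075$ ($g = \left(-8940 - 14835\right) \left(-2033 - 10820\right) = \left(-23775\right) \left(-12853\right) = 305580075$)
$-19123 + g = -19123 + 305580075 = 305560952$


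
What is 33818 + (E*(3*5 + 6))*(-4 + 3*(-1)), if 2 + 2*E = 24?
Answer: 32201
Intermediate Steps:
E = 11 (E = -1 + (1/2)*24 = -1 + 12 = 11)
33818 + (E*(3*5 + 6))*(-4 + 3*(-1)) = 33818 + (11*(3*5 + 6))*(-4 + 3*(-1)) = 33818 + (11*(15 + 6))*(-4 - 3) = 33818 + (11*21)*(-7) = 33818 + 231*(-7) = 33818 - 1617 = 32201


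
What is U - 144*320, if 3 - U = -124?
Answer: -45953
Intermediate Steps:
U = 127 (U = 3 - 1*(-124) = 3 + 124 = 127)
U - 144*320 = 127 - 144*320 = 127 - 46080 = -45953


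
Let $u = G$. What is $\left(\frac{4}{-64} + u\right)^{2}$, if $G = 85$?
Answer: $\frac{1846881}{256} \approx 7214.4$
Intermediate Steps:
$u = 85$
$\left(\frac{4}{-64} + u\right)^{2} = \left(\frac{4}{-64} + 85\right)^{2} = \left(4 \left(- \frac{1}{64}\right) + 85\right)^{2} = \left(- \frac{1}{16} + 85\right)^{2} = \left(\frac{1359}{16}\right)^{2} = \frac{1846881}{256}$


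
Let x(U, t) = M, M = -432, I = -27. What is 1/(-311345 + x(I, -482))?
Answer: -1/311777 ≈ -3.2074e-6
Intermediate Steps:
x(U, t) = -432
1/(-311345 + x(I, -482)) = 1/(-311345 - 432) = 1/(-311777) = -1/311777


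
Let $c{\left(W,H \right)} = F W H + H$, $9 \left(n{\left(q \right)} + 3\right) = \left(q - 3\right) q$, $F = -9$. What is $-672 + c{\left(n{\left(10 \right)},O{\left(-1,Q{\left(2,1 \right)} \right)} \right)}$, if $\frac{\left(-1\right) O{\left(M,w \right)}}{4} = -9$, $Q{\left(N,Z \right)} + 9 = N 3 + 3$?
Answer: $-2184$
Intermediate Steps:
$Q{\left(N,Z \right)} = -6 + 3 N$ ($Q{\left(N,Z \right)} = -9 + \left(N 3 + 3\right) = -9 + \left(3 N + 3\right) = -9 + \left(3 + 3 N\right) = -6 + 3 N$)
$O{\left(M,w \right)} = 36$ ($O{\left(M,w \right)} = \left(-4\right) \left(-9\right) = 36$)
$n{\left(q \right)} = -3 + \frac{q \left(-3 + q\right)}{9}$ ($n{\left(q \right)} = -3 + \frac{\left(q - 3\right) q}{9} = -3 + \frac{\left(-3 + q\right) q}{9} = -3 + \frac{q \left(-3 + q\right)}{9}$)
$c{\left(W,H \right)} = H - 9 H W$ ($c{\left(W,H \right)} = - 9 W H + H = - 9 H W + H = H - 9 H W$)
$-672 + c{\left(n{\left(10 \right)},O{\left(-1,Q{\left(2,1 \right)} \right)} \right)} = -672 + 36 \left(1 - 9 \left(-3 - \frac{10}{3} + \frac{10^{2}}{9}\right)\right) = -672 + 36 \left(1 - 9 \left(-3 - \frac{10}{3} + \frac{1}{9} \cdot 100\right)\right) = -672 + 36 \left(1 - 9 \left(-3 - \frac{10}{3} + \frac{100}{9}\right)\right) = -672 + 36 \left(1 - 43\right) = -672 + 36 \left(-42\right) = -672 - 1512 = -2184$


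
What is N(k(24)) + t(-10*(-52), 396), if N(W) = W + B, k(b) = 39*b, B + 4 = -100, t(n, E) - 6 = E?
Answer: 1234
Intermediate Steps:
t(n, E) = 6 + E
B = -104 (B = -4 - 100 = -104)
N(W) = -104 + W (N(W) = W - 104 = -104 + W)
N(k(24)) + t(-10*(-52), 396) = (-104 + 39*24) + (6 + 396) = (-104 + 936) + 402 = 832 + 402 = 1234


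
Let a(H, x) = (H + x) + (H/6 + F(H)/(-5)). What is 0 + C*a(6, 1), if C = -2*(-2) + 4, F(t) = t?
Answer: 272/5 ≈ 54.400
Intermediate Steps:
C = 8 (C = 4 + 4 = 8)
a(H, x) = x + 29*H/30 (a(H, x) = (H + x) + (H/6 + H/(-5)) = (H + x) + (H*(1/6) + H*(-1/5)) = (H + x) + (H/6 - H/5) = (H + x) - H/30 = x + 29*H/30)
0 + C*a(6, 1) = 0 + 8*(1 + (29/30)*6) = 0 + 8*(1 + 29/5) = 0 + 8*(34/5) = 0 + 272/5 = 272/5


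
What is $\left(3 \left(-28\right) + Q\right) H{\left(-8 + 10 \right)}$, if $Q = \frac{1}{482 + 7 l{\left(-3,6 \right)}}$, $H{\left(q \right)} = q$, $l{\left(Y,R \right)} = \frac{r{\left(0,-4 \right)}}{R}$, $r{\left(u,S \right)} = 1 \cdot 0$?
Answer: $- \frac{40487}{241} \approx -168.0$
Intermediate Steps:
$r{\left(u,S \right)} = 0$
$l{\left(Y,R \right)} = 0$ ($l{\left(Y,R \right)} = \frac{0}{R} = 0$)
$Q = \frac{1}{482}$ ($Q = \frac{1}{482 + 7 \cdot 0} = \frac{1}{482 + 0} = \frac{1}{482} \approx 0.0020747$)
$\left(3 \left(-28\right) + Q\right) H{\left(-8 + 10 \right)} = \left(3 \left(-28\right) + \frac{1}{482}\right) \left(-8 + 10\right) = \left(-84 + \frac{1}{482}\right) 2 = \left(- \frac{40487}{482}\right) 2 = - \frac{40487}{241}$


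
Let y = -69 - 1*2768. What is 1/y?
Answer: -1/2837 ≈ -0.00035249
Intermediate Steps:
y = -2837 (y = -69 - 2768 = -2837)
1/y = 1/(-2837) = -1/2837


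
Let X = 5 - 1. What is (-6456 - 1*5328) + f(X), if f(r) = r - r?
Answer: -11784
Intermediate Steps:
X = 4
f(r) = 0
(-6456 - 1*5328) + f(X) = (-6456 - 1*5328) + 0 = (-6456 - 5328) + 0 = -11784 + 0 = -11784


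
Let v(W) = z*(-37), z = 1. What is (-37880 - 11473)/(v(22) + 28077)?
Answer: -49353/28040 ≈ -1.7601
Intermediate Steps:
v(W) = -37 (v(W) = 1*(-37) = -37)
(-37880 - 11473)/(v(22) + 28077) = (-37880 - 11473)/(-37 + 28077) = -49353/28040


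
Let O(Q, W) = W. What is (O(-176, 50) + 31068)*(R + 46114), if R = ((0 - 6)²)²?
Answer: 1475304380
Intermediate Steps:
R = 1296 (R = ((-6)²)² = 36² = 1296)
(O(-176, 50) + 31068)*(R + 46114) = (50 + 31068)*(1296 + 46114) = 31118*47410 = 1475304380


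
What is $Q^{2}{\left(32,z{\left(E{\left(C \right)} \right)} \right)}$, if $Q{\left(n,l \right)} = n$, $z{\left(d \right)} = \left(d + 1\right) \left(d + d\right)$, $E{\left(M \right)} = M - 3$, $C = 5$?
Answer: $1024$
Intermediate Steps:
$E{\left(M \right)} = -3 + M$
$z{\left(d \right)} = 2 d \left(1 + d\right)$ ($z{\left(d \right)} = \left(1 + d\right) 2 d = 2 d \left(1 + d\right)$)
$Q^{2}{\left(32,z{\left(E{\left(C \right)} \right)} \right)} = 32^{2} = 1024$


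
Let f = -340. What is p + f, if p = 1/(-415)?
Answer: -141101/415 ≈ -340.00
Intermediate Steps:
p = -1/415 ≈ -0.0024096
p + f = -1/415 - 340 = -141101/415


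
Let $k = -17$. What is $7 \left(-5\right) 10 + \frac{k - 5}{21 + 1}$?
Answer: $-351$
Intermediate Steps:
$7 \left(-5\right) 10 + \frac{k - 5}{21 + 1} = 7 \left(-5\right) 10 + \frac{-17 - 5}{21 + 1} = \left(-35\right) 10 - \frac{22}{22} = -350 - 1 = -351$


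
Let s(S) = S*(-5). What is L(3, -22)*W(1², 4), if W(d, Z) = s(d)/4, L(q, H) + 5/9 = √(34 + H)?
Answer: 25/36 - 5*√3/2 ≈ -3.6357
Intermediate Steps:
s(S) = -5*S
L(q, H) = -5/9 + √(34 + H)
W(d, Z) = -5*d/4
L(3, -22)*W(1², 4) = (-5/9 + √(34 - 22))*(-5/4*1²) = (-5/9 + √12)*(-5/4*1) = (-5/9 + 2*√3)*(-5/4) = 25/36 - 5*√3/2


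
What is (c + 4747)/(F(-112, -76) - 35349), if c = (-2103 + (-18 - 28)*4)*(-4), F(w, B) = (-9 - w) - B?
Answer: -2779/7034 ≈ -0.39508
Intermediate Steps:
F(w, B) = -9 - B - w
c = 9148 (c = (-2103 - 46*4)*(-4) = (-2103 - 184)*(-4) = -2287*(-4) = 9148)
(c + 4747)/(F(-112, -76) - 35349) = (9148 + 4747)/((-9 - 1*(-76) - 1*(-112)) - 35349) = 13895/((-9 + 76 + 112) - 35349) = 13895/(179 - 35349) = 13895/(-35170) = 13895*(-1/35170) = -2779/7034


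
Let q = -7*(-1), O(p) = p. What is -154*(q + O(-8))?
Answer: 154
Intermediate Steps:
q = 7
-154*(q + O(-8)) = -154*(7 - 8) = -154*(-1) = 154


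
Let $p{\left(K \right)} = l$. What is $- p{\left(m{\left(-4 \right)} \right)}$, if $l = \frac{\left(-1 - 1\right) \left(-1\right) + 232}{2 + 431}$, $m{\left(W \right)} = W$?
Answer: $- \frac{234}{433} \approx -0.54042$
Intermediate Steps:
$l = \frac{234}{433}$ ($l = \frac{\left(-2\right) \left(-1\right) + 232}{433} = \left(2 + 232\right) \frac{1}{433} = 234 \cdot \frac{1}{433} = \frac{234}{433} \approx 0.54042$)
$p{\left(K \right)} = \frac{234}{433}$
$- p{\left(m{\left(-4 \right)} \right)} = \left(-1\right) \frac{234}{433} = - \frac{234}{433}$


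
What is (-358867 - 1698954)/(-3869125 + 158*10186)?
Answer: 2057821/2259737 ≈ 0.91065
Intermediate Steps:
(-358867 - 1698954)/(-3869125 + 158*10186) = -2057821/(-3869125 + 1609388) = -2057821/(-2259737) = -2057821*(-1/2259737) = 2057821/2259737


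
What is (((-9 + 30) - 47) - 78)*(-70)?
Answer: 7280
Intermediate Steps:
(((-9 + 30) - 47) - 78)*(-70) = ((21 - 47) - 78)*(-70) = (-26 - 78)*(-70) = -104*(-70) = 7280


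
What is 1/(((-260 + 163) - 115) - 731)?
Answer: -1/943 ≈ -0.0010604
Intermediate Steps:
1/(((-260 + 163) - 115) - 731) = 1/((-97 - 115) - 731) = 1/(-212 - 731) = 1/(-943) = -1/943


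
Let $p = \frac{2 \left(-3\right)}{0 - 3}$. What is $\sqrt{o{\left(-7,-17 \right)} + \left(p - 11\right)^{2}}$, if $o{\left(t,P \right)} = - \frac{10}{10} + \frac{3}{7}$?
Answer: $\frac{\sqrt{3941}}{7} \approx 8.9682$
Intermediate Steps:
$p = 2$ ($p = - \frac{6}{-3} = \left(-6\right) \left(- \frac{1}{3}\right) = 2$)
$o{\left(t,P \right)} = - \frac{4}{7}$ ($o{\left(t,P \right)} = \left(-10\right) \frac{1}{10} + 3 \cdot \frac{1}{7} = -1 + \frac{3}{7} = - \frac{4}{7}$)
$\sqrt{o{\left(-7,-17 \right)} + \left(p - 11\right)^{2}} = \sqrt{- \frac{4}{7} + \left(2 - 11\right)^{2}} = \sqrt{- \frac{4}{7} + \left(-9\right)^{2}} = \sqrt{- \frac{4}{7} + 81} = \sqrt{\frac{563}{7}} = \frac{\sqrt{3941}}{7}$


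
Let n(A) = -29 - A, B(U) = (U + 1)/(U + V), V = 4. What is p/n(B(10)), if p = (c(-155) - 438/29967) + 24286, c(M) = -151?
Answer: -482168738/595059 ≈ -810.29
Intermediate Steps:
B(U) = (1 + U)/(4 + U) (B(U) = (U + 1)/(U + 4) = (1 + U)/(4 + U))
p = 241084369/9989 (p = (-151 - 438/29967) + 24286 = (-151 - 438*1/29967) + 24286 = (-151 - 146/9989) + 24286 = -1508485/9989 + 24286 = 241084369/9989 ≈ 24135.)
p/n(B(10)) = 241084369/(9989*(-29 - (1 + 10)/(4 + 10))) = 241084369/(9989*(-29 - 11/14)) = 241084369/(9989*(-417/14)) = (241084369/9989)*(-14/417) = -482168738/595059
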